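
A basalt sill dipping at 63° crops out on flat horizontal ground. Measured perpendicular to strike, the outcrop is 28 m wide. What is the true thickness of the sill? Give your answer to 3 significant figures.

24.9 m

True thickness t = w · sin(dip) = 28 × sin 63°
t = 28 × 0.8910 = 24.948 m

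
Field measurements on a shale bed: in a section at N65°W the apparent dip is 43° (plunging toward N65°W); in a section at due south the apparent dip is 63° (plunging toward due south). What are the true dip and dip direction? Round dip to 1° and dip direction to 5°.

true dip 70°, dip direction 225°

Represent each trace as a vector plunging at its apparent dip toward its trend (east-north-up frame): v₁ = (-0.663, 0.309, -0.682), v₂ = (0.000, -0.454, -0.891).
The plane normal is n = v₁ × v₂ ∝ (-0.585, -0.591, 0.301).
tan δ = √(n_x²+n_y²)/n_z = 0.831/0.301, so δ = 70.1°.
Dip direction = azimuth of (n_x, n_y) = atan2(-0.585, -0.591) = 225°.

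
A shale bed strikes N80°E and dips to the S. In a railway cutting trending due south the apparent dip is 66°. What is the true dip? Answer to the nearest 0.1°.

β = acute angle between strike N80°E and section due south = 80°.
tan δ = tan α / sin β = tan 66° / sin 80° = 2.2460 / 0.9848 = 2.2807
δ = arctan(2.2807) = 66.32°

66.3°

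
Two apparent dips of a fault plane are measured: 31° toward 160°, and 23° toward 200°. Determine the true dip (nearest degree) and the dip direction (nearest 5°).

Each apparent-dip line lies in the plane. As unit vectors (x east, y north, z up), v₁ plunges 31°→160° and v₂ plunges 23°→200°.
The plane normal is n = v₁ × v₂ ∝ (0.131, -0.277, 0.507).
tan δ = √(n_x²+n_y²)/n_z = 0.306/0.507, so δ = 31.1°.
Dip direction = atan2(0.131, -0.277) = 155° (azimuth of n's horizontal projection).

true dip 31°, dip direction 155°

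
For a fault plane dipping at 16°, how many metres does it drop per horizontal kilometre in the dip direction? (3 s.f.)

drop per km = 1000 × tan 16° = 1000 × 0.2867

287 m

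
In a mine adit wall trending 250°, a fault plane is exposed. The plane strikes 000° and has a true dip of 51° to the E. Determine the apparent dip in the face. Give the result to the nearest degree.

The strike is 000° and the section trends 250°; the acute angle between them is β = 70°.
tan α = tan 51° × sin 70° = 1.2349 × 0.9397 = 1.1604
α = arctan(1.1604) = 49.25°

49°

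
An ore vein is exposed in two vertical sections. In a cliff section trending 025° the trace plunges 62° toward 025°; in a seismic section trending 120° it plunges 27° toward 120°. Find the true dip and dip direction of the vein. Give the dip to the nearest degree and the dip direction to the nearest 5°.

Represent each trace as a vector plunging at its apparent dip toward its trend (east-north-up frame): v₁ = (0.198, 0.425, -0.883), v₂ = (0.772, -0.446, -0.454).
The plane normal is n = v₁ × v₂ ∝ (0.587, 0.591, 0.417).
True dip = arccos(n_z / |n|) = arccos(0.4475) = 63.4°.
Dip direction = azimuth of (n_x, n_y) = atan2(0.587, 0.591) = 45°.

true dip 63°, dip direction 045°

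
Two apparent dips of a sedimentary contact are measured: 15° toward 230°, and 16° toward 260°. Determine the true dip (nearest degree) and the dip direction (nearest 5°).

Represent each trace as a vector plunging at its apparent dip toward its trend (east-north-up frame): v₁ = (-0.740, -0.621, -0.259), v₂ = (-0.947, -0.167, -0.276).
n = v₁ × v₂ = (-0.128, -0.041, 0.464) (taken with n_z > 0).
Dip δ = arctan(|n_h|/n_z) = arctan(0.134/0.464) = 16.1°.
The horizontal component of n points toward azimuth atan2(n_x, n_y) = 252°, the dip direction.

true dip 16°, dip direction 250°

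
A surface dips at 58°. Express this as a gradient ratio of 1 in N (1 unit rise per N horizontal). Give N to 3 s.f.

1 in 0.625

1 : N means tan θ = 1/N, so N = 1/tan 58° = 1/1.6003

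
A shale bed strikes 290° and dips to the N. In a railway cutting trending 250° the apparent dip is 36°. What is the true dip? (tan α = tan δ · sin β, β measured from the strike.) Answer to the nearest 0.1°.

48.5°

The section is 40° from the strike.
tan(true dip) = tan 36° / sin 40° = 1.1303
δ = arctan(1.1303) = 48.50°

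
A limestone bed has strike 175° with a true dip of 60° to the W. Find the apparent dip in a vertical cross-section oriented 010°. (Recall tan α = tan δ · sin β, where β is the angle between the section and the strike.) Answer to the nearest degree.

Angle between strike (175°) and section (010°): β = 15°.
tan α = tan 60° × sin 15° = 1.7321 × 0.2588 = 0.4483
apparent dip = arctan 0.4483 = 24.15°

24°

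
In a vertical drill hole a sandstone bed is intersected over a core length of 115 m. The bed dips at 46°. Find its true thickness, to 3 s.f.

79.9 m

True thickness t = h · cos(dip) = 115 × cos 46°
t = 115 × 0.6947 = 79.886 m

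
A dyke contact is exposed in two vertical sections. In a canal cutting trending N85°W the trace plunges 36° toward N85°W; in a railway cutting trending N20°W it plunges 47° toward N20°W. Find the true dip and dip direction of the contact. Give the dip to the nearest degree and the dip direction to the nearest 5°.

Each apparent-dip line lies in the plane. As unit vectors (x east, y north, z up), v₁ plunges 36°→N85°W and v₂ plunges 47°→N20°W.
n = v₁ × v₂ = (-0.325, 0.452, 0.500) (taken with n_z > 0).
Dip δ = arctan(|n_h|/n_z) = arctan(0.557/0.500) = 48.1°.
The horizontal component of n points toward azimuth atan2(n_x, n_y) = 324°, the dip direction.

true dip 48°, dip direction 325°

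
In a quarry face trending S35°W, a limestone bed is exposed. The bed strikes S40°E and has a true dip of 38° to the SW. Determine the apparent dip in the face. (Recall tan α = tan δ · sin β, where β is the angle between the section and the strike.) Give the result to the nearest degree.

37°

The section lies 75° from the strike.
tan(apparent dip) = tan 38° · sin 75° = 0.7547
apparent dip = arctan 0.7547 = 37.04°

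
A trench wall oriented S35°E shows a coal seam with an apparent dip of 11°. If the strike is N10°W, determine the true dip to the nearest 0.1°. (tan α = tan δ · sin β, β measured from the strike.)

β = acute angle between strike N10°W and section S35°E = 25°.
tan(true dip) = tan 11° / sin 25° = 0.4599
δ = arctan(0.4599) = 24.70°

24.7°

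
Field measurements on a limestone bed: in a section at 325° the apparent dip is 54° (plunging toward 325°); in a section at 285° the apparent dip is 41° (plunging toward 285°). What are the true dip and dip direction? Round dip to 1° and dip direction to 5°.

The two traces are lines in the plane: v₁ = (sin 325°·cos 54°, cos 325°·cos 54°, −sin 54°), v₂ = (sin 285°·cos 41°, cos 285°·cos 41°, −sin 41°).
n = v₁ × v₂ = (-0.158, 0.369, 0.285) (taken with n_z > 0).
True dip = arccos(n_z / |n|) = arccos(0.5795) = 54.6°.
Dip direction = azimuth of (n_x, n_y) = atan2(-0.158, 0.369) = 337°.

true dip 55°, dip direction 335°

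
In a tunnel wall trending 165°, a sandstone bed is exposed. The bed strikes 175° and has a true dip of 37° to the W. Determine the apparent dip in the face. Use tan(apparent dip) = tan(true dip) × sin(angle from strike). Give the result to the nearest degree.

7°

The strike is 175° and the section trends 165°; the acute angle between them is β = 10°.
tan α = tan 37° × sin 10° = 0.7536 × 0.1736 = 0.1309
α = arctan(0.1309) = 7.45°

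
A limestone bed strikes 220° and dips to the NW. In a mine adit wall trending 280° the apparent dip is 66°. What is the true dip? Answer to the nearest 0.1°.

68.9°

β = acute angle between strike 220° and section 280° = 60°.
tan δ = tan α / sin β = tan 66° / sin 60° = 2.2460 / 0.8660 = 2.5935
δ = arctan(2.5935) = 68.91°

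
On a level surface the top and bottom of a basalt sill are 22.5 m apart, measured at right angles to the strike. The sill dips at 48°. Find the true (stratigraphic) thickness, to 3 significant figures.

True thickness t = w · sin(dip) = 22.5 × sin 48°
t = 22.5 × 0.7431 = 16.721 m

16.7 m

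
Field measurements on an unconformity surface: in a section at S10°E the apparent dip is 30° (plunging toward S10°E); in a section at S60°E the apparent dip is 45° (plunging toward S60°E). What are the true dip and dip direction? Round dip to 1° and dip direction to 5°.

The two traces are lines in the plane: v₁ = (sin 170°·cos 30°, cos 170°·cos 30°, −sin 30°), v₂ = (sin 120°·cos 45°, cos 120°·cos 45°, −sin 45°).
The plane normal is n = v₁ × v₂ ∝ (0.426, -0.200, 0.469).
tan δ = √(n_x²+n_y²)/n_z = 0.471/0.469, so δ = 45.1°.
Dip direction = atan2(0.426, -0.200) = 115° (azimuth of n's horizontal projection).

true dip 45°, dip direction 115°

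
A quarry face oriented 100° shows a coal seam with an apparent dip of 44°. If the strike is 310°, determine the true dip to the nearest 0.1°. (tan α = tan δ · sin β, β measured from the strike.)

62.6°

The section is 30° from the strike.
tan(true dip) = tan 44° / sin 30° = 1.9314
δ = arctan(1.9314) = 62.63°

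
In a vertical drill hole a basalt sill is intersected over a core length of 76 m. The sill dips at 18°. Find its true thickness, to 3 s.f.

True thickness t = h · cos(dip) = 76 × cos 18°
t = 76 × 0.9511 = 72.280 m

72.3 m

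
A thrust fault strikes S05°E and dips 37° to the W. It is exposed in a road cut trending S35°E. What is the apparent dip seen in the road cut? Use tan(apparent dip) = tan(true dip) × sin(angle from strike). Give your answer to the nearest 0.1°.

20.6°

Angle between strike (S05°E) and section (S35°E): β = 30°.
tan α = tan 37° × sin 30° = 0.7536 × 0.5000 = 0.3768
apparent dip = arctan 0.3768 = 20.65°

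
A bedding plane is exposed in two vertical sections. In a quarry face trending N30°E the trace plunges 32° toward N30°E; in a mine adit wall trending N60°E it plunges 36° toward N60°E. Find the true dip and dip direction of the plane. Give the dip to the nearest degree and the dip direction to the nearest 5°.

Each apparent-dip line lies in the plane. As unit vectors (x east, y north, z up), v₁ plunges 32°→N30°E and v₂ plunges 36°→N60°E.
n = v₁ × v₂ = (0.217, 0.122, 0.343) (taken with n_z > 0).
tan δ = √(n_x²+n_y²)/n_z = 0.249/0.343, so δ = 36.0°.
The horizontal component of n points toward azimuth atan2(n_x, n_y) = 61°, the dip direction.

true dip 36°, dip direction 060°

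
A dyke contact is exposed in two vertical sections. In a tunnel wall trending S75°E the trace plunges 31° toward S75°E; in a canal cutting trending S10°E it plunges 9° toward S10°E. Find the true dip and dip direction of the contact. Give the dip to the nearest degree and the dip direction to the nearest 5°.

true dip 31°, dip direction 095°

Represent each trace as a vector plunging at its apparent dip toward its trend (east-north-up frame): v₁ = (0.828, -0.222, -0.515), v₂ = (0.172, -0.973, -0.156).
The plane normal is n = v₁ × v₂ ∝ (0.466, -0.041, 0.767).
Dip δ = arctan(|n_h|/n_z) = arctan(0.468/0.767) = 31.4°.
Dip direction = azimuth of (n_x, n_y) = atan2(0.466, -0.041) = 95°.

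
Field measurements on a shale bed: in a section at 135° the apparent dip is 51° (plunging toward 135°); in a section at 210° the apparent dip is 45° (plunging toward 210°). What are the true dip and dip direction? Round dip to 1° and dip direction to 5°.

Represent each trace as a vector plunging at its apparent dip toward its trend (east-north-up frame): v₁ = (0.445, -0.445, -0.777), v₂ = (-0.354, -0.612, -0.707).
The plane normal is n = v₁ × v₂ ∝ (0.161, -0.589, 0.430).
Dip δ = arctan(|n_h|/n_z) = arctan(0.611/0.430) = 54.9°.
The horizontal component of n points toward azimuth atan2(n_x, n_y) = 165°, the dip direction.

true dip 55°, dip direction 165°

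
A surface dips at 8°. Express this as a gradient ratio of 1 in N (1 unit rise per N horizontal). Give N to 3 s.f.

1 : N means tan θ = 1/N, so N = 1/tan 8° = 1/0.1405

1 in 7.12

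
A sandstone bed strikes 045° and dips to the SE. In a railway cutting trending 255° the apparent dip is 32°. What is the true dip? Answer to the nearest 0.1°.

The section is 30° from the strike.
tan(true dip) = tan 32° / sin 30° = 1.2497
δ = arctan(1.2497) = 51.33°

51.3°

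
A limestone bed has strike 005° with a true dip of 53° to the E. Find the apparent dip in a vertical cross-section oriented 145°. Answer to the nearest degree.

40°

The strike is 005° and the section trends 145°; the acute angle between them is β = 40°.
tan α = tan 53° × sin 40° = 1.3270 × 0.6428 = 0.8530
apparent dip = arctan 0.8530 = 40.46°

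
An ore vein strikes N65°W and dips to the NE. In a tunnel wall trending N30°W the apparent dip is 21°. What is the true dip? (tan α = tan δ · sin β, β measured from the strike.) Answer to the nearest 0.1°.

β = acute angle between strike N65°W and section N30°W = 35°.
tan δ = tan α / sin β = tan 21° / sin 35° = 0.3839 / 0.5736 = 0.6692
δ = arctan(0.6692) = 33.79°

33.8°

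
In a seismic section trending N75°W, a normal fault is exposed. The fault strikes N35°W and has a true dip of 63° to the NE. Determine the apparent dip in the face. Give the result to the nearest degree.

52°

The section lies 40° from the strike.
tan α = tan 63° × sin 40° = 1.9626 × 0.6428 = 1.2615
apparent dip = arctan 1.2615 = 51.60°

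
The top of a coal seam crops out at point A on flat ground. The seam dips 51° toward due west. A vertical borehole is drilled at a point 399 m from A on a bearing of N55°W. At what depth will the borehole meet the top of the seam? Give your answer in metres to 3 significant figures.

The hole lies 35° from the dip direction, so the down-dip offset is 399 × cos 35° = 326.84 m.
Depth = down-dip offset × tan(dip) = 326.84 × tan 51° = 326.84 × 1.2349
Depth = 403.62 m

404 m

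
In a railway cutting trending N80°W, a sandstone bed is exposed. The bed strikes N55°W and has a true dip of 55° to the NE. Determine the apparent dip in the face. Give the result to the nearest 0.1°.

The strike is N55°W and the section trends N80°W; the acute angle between them is β = 25°.
tan(apparent dip) = tan 55° · sin 25° = 0.6036
α = arctan(0.6036) = 31.11°

31.1°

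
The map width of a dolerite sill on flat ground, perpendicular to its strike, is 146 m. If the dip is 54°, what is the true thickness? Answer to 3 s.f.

118 m

True thickness t = w · sin(dip) = 146 × sin 54°
t = 146 × 0.8090 = 118.116 m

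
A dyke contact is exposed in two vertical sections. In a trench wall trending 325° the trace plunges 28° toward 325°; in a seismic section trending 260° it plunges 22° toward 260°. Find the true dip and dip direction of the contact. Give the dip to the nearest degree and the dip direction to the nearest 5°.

Represent each trace as a vector plunging at its apparent dip toward its trend (east-north-up frame): v₁ = (-0.506, 0.723, -0.469), v₂ = (-0.913, -0.161, -0.375).
Cross product v₁ × v₂ gives the pole to the plane: n ∝ (-0.347, 0.239, 0.742).
True dip = arccos(n_z / |n|) = arccos(0.8698) = 29.6°.
Dip direction = azimuth of (n_x, n_y) = atan2(-0.347, 0.239) = 305°.

true dip 30°, dip direction 305°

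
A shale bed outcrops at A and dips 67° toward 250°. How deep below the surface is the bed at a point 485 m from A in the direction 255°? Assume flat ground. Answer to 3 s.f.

1140 m

The hole lies 5° from the dip direction, so the down-dip offset is 485 × cos 5° = 483.15 m.
Depth = down-dip offset × tan(dip) = 483.15 × tan 67° = 483.15 × 2.3559
Depth = 1138.24 m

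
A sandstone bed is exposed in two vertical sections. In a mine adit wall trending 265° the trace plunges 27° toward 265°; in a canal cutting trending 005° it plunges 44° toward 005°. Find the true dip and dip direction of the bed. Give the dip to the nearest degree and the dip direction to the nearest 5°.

Represent each trace as a vector plunging at its apparent dip toward its trend (east-north-up frame): v₁ = (-0.888, -0.078, -0.454), v₂ = (0.063, 0.717, -0.695).
n = v₁ × v₂ = (-0.379, 0.645, 0.631) (taken with n_z > 0).
Dip δ = arctan(|n_h|/n_z) = arctan(0.748/0.631) = 49.9°.
The horizontal component of n points toward azimuth atan2(n_x, n_y) = 330°, the dip direction.

true dip 50°, dip direction 330°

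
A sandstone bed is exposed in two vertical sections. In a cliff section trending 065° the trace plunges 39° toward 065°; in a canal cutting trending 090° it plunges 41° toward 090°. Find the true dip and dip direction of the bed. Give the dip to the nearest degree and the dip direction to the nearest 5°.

Represent each trace as a vector plunging at its apparent dip toward its trend (east-north-up frame): v₁ = (0.704, 0.328, -0.629), v₂ = (0.755, 0.000, -0.656).
The plane normal is n = v₁ × v₂ ∝ (0.215, 0.013, 0.248).
tan δ = √(n_x²+n_y²)/n_z = 0.216/0.248, so δ = 41.1°.
The horizontal component of n points toward azimuth atan2(n_x, n_y) = 87°, the dip direction.

true dip 41°, dip direction 085°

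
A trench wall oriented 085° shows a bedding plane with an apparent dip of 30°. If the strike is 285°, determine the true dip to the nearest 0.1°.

β = acute angle between strike 285° and section 085° = 20°.
tan δ = tan α / sin β = tan 30° / sin 20° = 0.5774 / 0.3420 = 1.6881
true dip = arctan 1.6881 = 59.36°

59.4°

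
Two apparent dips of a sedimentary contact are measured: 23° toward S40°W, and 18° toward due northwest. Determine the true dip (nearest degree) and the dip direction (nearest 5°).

true dip 29°, dip direction 260°

Represent each trace as a vector plunging at its apparent dip toward its trend (east-north-up frame): v₁ = (-0.592, -0.705, -0.391), v₂ = (-0.672, 0.672, -0.309).
Cross product v₁ × v₂ gives the pole to the plane: n ∝ (-0.481, -0.080, 0.872).
Dip δ = arctan(|n_h|/n_z) = arctan(0.487/0.872) = 29.2°.
Dip direction = atan2(-0.481, -0.080) = 261° (azimuth of n's horizontal projection).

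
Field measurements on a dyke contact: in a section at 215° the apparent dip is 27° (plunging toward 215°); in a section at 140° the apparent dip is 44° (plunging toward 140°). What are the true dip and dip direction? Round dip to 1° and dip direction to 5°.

Each apparent-dip line lies in the plane. As unit vectors (x east, y north, z up), v₁ plunges 27°→215° and v₂ plunges 44°→140°.
The plane normal is n = v₁ × v₂ ∝ (0.257, -0.565, 0.619).
tan δ = √(n_x²+n_y²)/n_z = 0.621/0.619, so δ = 45.1°.
The horizontal component of n points toward azimuth atan2(n_x, n_y) = 156°, the dip direction.

true dip 45°, dip direction 155°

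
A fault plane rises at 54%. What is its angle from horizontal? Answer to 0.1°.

tan θ = 54/100 = 0.5400
θ = arctan(0.5400) = 28.37°

28.4°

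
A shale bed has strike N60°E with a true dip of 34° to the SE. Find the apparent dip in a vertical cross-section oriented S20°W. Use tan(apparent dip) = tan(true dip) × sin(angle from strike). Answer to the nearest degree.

The section lies 40° from the strike.
tan(apparent dip) = tan 34° · sin 40° = 0.4336
α = arctan(0.4336) = 23.44°

23°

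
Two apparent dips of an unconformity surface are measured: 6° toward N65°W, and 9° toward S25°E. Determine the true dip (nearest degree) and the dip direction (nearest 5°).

true dip 21°, dip direction 220°

Each apparent-dip line lies in the plane. As unit vectors (x east, y north, z up), v₁ plunges 6°→N65°W and v₂ plunges 9°→S25°E.
Cross product v₁ × v₂ gives the pole to the plane: n ∝ (-0.159, -0.185, 0.631).
True dip = arccos(n_z / |n|) = arccos(0.9328) = 21.1°.
Dip direction = azimuth of (n_x, n_y) = atan2(-0.159, -0.185) = 221°.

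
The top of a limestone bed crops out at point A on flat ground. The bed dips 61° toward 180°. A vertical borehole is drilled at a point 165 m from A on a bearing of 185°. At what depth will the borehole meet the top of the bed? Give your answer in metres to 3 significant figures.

297 m

The hole lies 5° from the dip direction, so the down-dip offset is 165 × cos 5° = 164.37 m.
Depth = down-dip offset × tan(dip) = 164.37 × tan 61° = 164.37 × 1.8040
Depth = 296.54 m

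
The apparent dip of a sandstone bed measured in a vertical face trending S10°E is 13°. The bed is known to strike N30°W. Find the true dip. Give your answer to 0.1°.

34.0°

The section is 20° from the strike.
tan δ = tan α / sin β = tan 13° / sin 20° = 0.2309 / 0.3420 = 0.6750
δ = arctan(0.6750) = 34.02°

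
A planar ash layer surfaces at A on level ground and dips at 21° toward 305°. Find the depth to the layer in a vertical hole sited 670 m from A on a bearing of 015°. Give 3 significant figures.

The hole lies 70° from the dip direction, so the down-dip offset is 670 × cos 70° = 229.15 m.
Depth = down-dip offset × tan(dip) = 229.15 × tan 21° = 229.15 × 0.3839
Depth = 87.96 m

88.0 m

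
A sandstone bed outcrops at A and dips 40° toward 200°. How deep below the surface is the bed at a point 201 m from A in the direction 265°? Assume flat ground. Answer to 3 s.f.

71.3 m

The hole lies 65° from the dip direction, so the down-dip offset is 201 × cos 65° = 84.95 m.
Depth = down-dip offset × tan(dip) = 84.95 × tan 40° = 84.95 × 0.8391
Depth = 71.28 m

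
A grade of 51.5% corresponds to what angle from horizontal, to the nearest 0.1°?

27.2°

tan θ = 51.5/100 = 0.5150
θ = arctan(0.5150) = 27.25°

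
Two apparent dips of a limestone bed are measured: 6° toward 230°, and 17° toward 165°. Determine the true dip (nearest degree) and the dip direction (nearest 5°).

true dip 17°, dip direction 160°

Represent each trace as a vector plunging at its apparent dip toward its trend (east-north-up frame): v₁ = (-0.762, -0.639, -0.105), v₂ = (0.248, -0.924, -0.292).
Cross product v₁ × v₂ gives the pole to the plane: n ∝ (0.090, -0.249, 0.862).
tan δ = √(n_x²+n_y²)/n_z = 0.265/0.862, so δ = 17.1°.
Dip direction = atan2(0.090, -0.249) = 160° (azimuth of n's horizontal projection).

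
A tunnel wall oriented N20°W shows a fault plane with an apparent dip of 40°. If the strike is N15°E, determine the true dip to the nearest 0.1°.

β = acute angle between strike N15°E and section N20°W = 35°.
tan δ = tan α / sin β = tan 40° / sin 35° = 0.8391 / 0.5736 = 1.4629
true dip = arctan 1.4629 = 55.64°

55.6°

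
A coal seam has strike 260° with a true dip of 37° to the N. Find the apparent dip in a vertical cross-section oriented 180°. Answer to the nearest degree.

37°

The section lies 80° from the strike.
tan α = tan 37° × sin 80° = 0.7536 × 0.9848 = 0.7421
α = arctan(0.7421) = 36.58°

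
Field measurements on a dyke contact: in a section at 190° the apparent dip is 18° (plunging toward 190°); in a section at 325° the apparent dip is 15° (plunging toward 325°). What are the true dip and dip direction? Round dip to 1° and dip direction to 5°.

true dip 38°, dip direction 255°

Each apparent-dip line lies in the plane. As unit vectors (x east, y north, z up), v₁ plunges 18°→190° and v₂ plunges 15°→325°.
Cross product v₁ × v₂ gives the pole to the plane: n ∝ (-0.487, -0.128, 0.650).
tan δ = √(n_x²+n_y²)/n_z = 0.504/0.650, so δ = 37.8°.
Dip direction = azimuth of (n_x, n_y) = atan2(-0.487, -0.128) = 255°.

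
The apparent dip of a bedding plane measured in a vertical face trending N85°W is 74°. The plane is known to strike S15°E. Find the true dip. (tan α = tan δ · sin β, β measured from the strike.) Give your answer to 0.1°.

74.9°

The section is 70° from the strike.
tan(true dip) = tan 74° / sin 70° = 3.7112
true dip = arctan 3.7112 = 74.92°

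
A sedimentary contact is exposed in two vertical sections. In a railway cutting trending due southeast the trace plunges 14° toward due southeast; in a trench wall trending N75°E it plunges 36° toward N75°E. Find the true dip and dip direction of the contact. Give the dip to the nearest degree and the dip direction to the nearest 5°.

true dip 36°, dip direction 065°

Each apparent-dip line lies in the plane. As unit vectors (x east, y north, z up), v₁ plunges 14°→due southeast and v₂ plunges 36°→N75°E.
Cross product v₁ × v₂ gives the pole to the plane: n ∝ (0.454, 0.214, 0.680).
Dip δ = arctan(|n_h|/n_z) = arctan(0.502/0.680) = 36.4°.
Dip direction = atan2(0.454, 0.214) = 65° (azimuth of n's horizontal projection).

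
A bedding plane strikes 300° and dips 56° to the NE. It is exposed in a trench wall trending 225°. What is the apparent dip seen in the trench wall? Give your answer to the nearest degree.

The section lies 75° from the strike.
tan(apparent dip) = tan 56° · sin 75° = 1.4320
α = arctan(1.4320) = 55.07°

55°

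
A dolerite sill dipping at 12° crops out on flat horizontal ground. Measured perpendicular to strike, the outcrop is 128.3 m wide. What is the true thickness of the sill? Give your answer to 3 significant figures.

True thickness t = w · sin(dip) = 128.3 × sin 12°
t = 128.3 × 0.2079 = 26.675 m

26.7 m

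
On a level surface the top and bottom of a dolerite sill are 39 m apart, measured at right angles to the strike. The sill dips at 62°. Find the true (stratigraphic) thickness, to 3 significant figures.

34.4 m

True thickness t = w · sin(dip) = 39 × sin 62°
t = 39 × 0.8829 = 34.435 m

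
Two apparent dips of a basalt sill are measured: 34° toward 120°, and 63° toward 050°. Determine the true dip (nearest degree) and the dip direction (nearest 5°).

true dip 63°, dip direction 050°

Represent each trace as a vector plunging at its apparent dip toward its trend (east-north-up frame): v₁ = (0.718, -0.415, -0.559), v₂ = (0.348, 0.292, -0.891).
Cross product v₁ × v₂ gives the pole to the plane: n ∝ (0.533, 0.445, 0.354).
tan δ = √(n_x²+n_y²)/n_z = 0.694/0.354, so δ = 63.0°.
Dip direction = azimuth of (n_x, n_y) = atan2(0.533, 0.445) = 50°.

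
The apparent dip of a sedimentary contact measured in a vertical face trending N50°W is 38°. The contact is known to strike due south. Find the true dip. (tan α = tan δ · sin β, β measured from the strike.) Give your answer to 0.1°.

β = acute angle between strike due south and section N50°W = 50°.
tan(true dip) = tan 38° / sin 50° = 1.0199
δ = arctan(1.0199) = 45.56°

45.6°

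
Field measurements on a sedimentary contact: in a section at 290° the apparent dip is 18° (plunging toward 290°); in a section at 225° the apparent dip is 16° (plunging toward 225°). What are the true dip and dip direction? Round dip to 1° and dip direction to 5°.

true dip 20°, dip direction 265°

Each apparent-dip line lies in the plane. As unit vectors (x east, y north, z up), v₁ plunges 18°→290° and v₂ plunges 16°→225°.
n = v₁ × v₂ = (-0.300, -0.036, 0.829) (taken with n_z > 0).
Dip δ = arctan(|n_h|/n_z) = arctan(0.302/0.829) = 20.0°.
Dip direction = atan2(-0.300, -0.036) = 263° (azimuth of n's horizontal projection).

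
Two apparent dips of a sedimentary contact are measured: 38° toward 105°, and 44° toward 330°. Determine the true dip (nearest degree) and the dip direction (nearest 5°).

The two traces are lines in the plane: v₁ = (sin 105°·cos 38°, cos 105°·cos 38°, −sin 38°), v₂ = (sin 330°·cos 44°, cos 330°·cos 44°, −sin 44°).
The plane normal is n = v₁ × v₂ ∝ (0.525, 0.750, 0.401).
True dip = arccos(n_z / |n|) = arccos(0.4010) = 66.4°.
Dip direction = azimuth of (n_x, n_y) = atan2(0.525, 0.750) = 35°.

true dip 66°, dip direction 035°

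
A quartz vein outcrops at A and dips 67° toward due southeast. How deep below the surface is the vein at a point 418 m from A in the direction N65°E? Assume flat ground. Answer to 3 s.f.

337 m

The hole lies 70° from the dip direction, so the down-dip offset is 418 × cos 70° = 142.96 m.
Depth = down-dip offset × tan(dip) = 142.96 × tan 67° = 142.96 × 2.3559
Depth = 336.80 m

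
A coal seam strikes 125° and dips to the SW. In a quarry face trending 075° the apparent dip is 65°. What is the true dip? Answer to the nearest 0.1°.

β = acute angle between strike 125° and section 075° = 50°.
tan(true dip) = tan 65° / sin 50° = 2.7995
δ = arctan(2.7995) = 70.34°

70.3°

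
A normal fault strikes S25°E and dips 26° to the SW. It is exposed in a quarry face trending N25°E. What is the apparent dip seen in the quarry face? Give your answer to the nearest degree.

Angle between strike (S25°E) and section (N25°E): β = 50°.
tan α = tan 26° × sin 50° = 0.4877 × 0.7660 = 0.3736
α = arctan(0.3736) = 20.49°

20°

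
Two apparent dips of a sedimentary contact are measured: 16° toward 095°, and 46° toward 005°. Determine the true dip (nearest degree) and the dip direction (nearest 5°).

true dip 47°, dip direction 020°

The two traces are lines in the plane: v₁ = (sin 95°·cos 16°, cos 95°·cos 16°, −sin 16°), v₂ = (sin 5°·cos 46°, cos 5°·cos 46°, −sin 46°).
n = v₁ × v₂ = (0.251, 0.672, 0.668) (taken with n_z > 0).
tan δ = √(n_x²+n_y²)/n_z = 0.717/0.668, so δ = 47.1°.
Dip direction = azimuth of (n_x, n_y) = atan2(0.251, 0.672) = 20°.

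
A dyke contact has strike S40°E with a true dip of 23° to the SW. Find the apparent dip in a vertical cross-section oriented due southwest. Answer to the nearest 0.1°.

22.9°

The strike is S40°E and the section trends due southwest; the acute angle between them is β = 85°.
tan α = tan 23° × sin 85° = 0.4245 × 0.9962 = 0.4229
α = arctan(0.4229) = 22.92°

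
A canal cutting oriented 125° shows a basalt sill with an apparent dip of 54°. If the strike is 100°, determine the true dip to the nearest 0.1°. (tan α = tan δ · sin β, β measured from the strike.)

The section is 25° from the strike.
tan(true dip) = tan 54° / sin 25° = 3.2568
δ = arctan(3.2568) = 72.93°

72.9°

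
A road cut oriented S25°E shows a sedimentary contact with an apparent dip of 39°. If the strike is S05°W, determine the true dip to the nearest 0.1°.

The section is 30° from the strike.
tan δ = tan α / sin β = tan 39° / sin 30° = 0.8098 / 0.5000 = 1.6196
true dip = arctan 1.6196 = 58.31°

58.3°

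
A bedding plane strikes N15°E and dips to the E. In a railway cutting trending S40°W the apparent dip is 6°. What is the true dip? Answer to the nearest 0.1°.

14.0°

The section is 25° from the strike.
tan(true dip) = tan 6° / sin 25° = 0.2487
true dip = arctan 0.2487 = 13.97°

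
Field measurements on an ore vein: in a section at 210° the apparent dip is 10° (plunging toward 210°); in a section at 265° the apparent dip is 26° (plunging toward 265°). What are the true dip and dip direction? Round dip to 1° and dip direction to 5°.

Represent each trace as a vector plunging at its apparent dip toward its trend (east-north-up frame): v₁ = (-0.492, -0.853, -0.174), v₂ = (-0.895, -0.078, -0.438).
n = v₁ × v₂ = (-0.360, 0.060, 0.725) (taken with n_z > 0).
True dip = arccos(n_z / |n|) = arccos(0.8931) = 26.7°.
Dip direction = atan2(-0.360, 0.060) = 280° (azimuth of n's horizontal projection).

true dip 27°, dip direction 280°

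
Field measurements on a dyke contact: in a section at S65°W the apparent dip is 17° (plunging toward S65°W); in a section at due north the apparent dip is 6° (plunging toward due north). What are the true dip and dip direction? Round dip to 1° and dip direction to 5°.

true dip 22°, dip direction 285°

Represent each trace as a vector plunging at its apparent dip toward its trend (east-north-up frame): v₁ = (-0.867, -0.404, -0.292), v₂ = (0.000, 0.995, -0.105).
The plane normal is n = v₁ × v₂ ∝ (-0.333, 0.091, 0.862).
tan δ = √(n_x²+n_y²)/n_z = 0.345/0.862, so δ = 21.8°.
The horizontal component of n points toward azimuth atan2(n_x, n_y) = 285°, the dip direction.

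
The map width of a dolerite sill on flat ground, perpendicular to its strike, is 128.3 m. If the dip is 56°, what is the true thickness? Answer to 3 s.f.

True thickness t = w · sin(dip) = 128.3 × sin 56°
t = 128.3 × 0.8290 = 106.366 m

106 m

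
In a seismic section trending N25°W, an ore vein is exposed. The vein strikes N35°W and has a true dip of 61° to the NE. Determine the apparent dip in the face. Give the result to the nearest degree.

17°

The strike is N35°W and the section trends N25°W; the acute angle between them is β = 10°.
tan(apparent dip) = tan 61° · sin 10° = 0.3133
apparent dip = arctan 0.3133 = 17.39°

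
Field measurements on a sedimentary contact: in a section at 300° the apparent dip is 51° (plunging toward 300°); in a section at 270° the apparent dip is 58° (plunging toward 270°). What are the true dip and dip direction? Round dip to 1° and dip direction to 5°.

true dip 58°, dip direction 260°

Each apparent-dip line lies in the plane. As unit vectors (x east, y north, z up), v₁ plunges 51°→300° and v₂ plunges 58°→270°.
n = v₁ × v₂ = (-0.267, -0.050, 0.167) (taken with n_z > 0).
Dip δ = arctan(|n_h|/n_z) = arctan(0.272/0.167) = 58.4°.
Dip direction = atan2(-0.267, -0.050) = 259° (azimuth of n's horizontal projection).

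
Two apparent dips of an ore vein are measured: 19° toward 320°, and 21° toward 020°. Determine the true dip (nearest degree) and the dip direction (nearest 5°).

The two traces are lines in the plane: v₁ = (sin 320°·cos 19°, cos 320°·cos 19°, −sin 19°), v₂ = (sin 20°·cos 21°, cos 20°·cos 21°, −sin 21°).
Cross product v₁ × v₂ gives the pole to the plane: n ∝ (-0.026, 0.322, 0.764).
True dip = arccos(n_z / |n|) = arccos(0.9212) = 22.9°.
The horizontal component of n points toward azimuth atan2(n_x, n_y) = 355°, the dip direction.

true dip 23°, dip direction 355°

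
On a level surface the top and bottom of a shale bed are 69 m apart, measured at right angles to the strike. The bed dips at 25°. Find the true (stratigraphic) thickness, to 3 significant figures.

True thickness t = w · sin(dip) = 69 × sin 25°
t = 69 × 0.4226 = 29.161 m

29.2 m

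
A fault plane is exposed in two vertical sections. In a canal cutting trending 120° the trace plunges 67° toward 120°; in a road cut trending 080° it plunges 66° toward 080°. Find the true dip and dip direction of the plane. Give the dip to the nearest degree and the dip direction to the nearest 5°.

The two traces are lines in the plane: v₁ = (sin 120°·cos 67°, cos 120°·cos 67°, −sin 67°), v₂ = (sin 80°·cos 66°, cos 80°·cos 66°, −sin 66°).
The plane normal is n = v₁ × v₂ ∝ (0.243, -0.060, 0.102).
Dip δ = arctan(|n_h|/n_z) = arctan(0.251/0.102) = 67.8°.
The horizontal component of n points toward azimuth atan2(n_x, n_y) = 104°, the dip direction.

true dip 68°, dip direction 105°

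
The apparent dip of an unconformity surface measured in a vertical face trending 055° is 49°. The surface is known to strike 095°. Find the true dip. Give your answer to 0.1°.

The section is 40° from the strike.
tan δ = tan α / sin β = tan 49° / sin 40° = 1.1504 / 0.6428 = 1.7897
true dip = arctan 1.7897 = 60.80°

60.8°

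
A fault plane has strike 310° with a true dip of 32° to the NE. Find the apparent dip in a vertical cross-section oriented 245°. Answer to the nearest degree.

The strike is 310° and the section trends 245°; the acute angle between them is β = 65°.
tan(apparent dip) = tan 32° · sin 65° = 0.5663
apparent dip = arctan 0.5663 = 29.52°

30°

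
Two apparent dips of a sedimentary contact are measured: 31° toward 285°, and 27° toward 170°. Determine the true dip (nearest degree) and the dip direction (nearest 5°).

Each apparent-dip line lies in the plane. As unit vectors (x east, y north, z up), v₁ plunges 31°→285° and v₂ plunges 27°→170°.
n = v₁ × v₂ = (-0.553, -0.456, 0.692) (taken with n_z > 0).
Dip δ = arctan(|n_h|/n_z) = arctan(0.716/0.692) = 46.0°.
The horizontal component of n points toward azimuth atan2(n_x, n_y) = 230°, the dip direction.

true dip 46°, dip direction 230°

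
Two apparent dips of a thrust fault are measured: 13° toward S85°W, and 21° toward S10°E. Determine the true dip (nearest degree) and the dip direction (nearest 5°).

true dip 25°, dip direction 205°

The two traces are lines in the plane: v₁ = (sin 265°·cos 13°, cos 265°·cos 13°, −sin 13°), v₂ = (sin 170°·cos 21°, cos 170°·cos 21°, −sin 21°).
The plane normal is n = v₁ × v₂ ∝ (-0.176, -0.384, 0.906).
Dip δ = arctan(|n_h|/n_z) = arctan(0.423/0.906) = 25.0°.
The horizontal component of n points toward azimuth atan2(n_x, n_y) = 205°, the dip direction.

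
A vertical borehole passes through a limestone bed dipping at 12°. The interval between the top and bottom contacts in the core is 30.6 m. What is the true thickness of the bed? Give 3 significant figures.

True thickness t = h · cos(dip) = 30.6 × cos 12°
t = 30.6 × 0.9781 = 29.931 m

29.9 m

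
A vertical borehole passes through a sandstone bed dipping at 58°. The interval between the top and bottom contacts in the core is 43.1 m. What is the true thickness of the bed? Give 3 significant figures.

22.8 m

True thickness t = h · cos(dip) = 43.1 × cos 58°
t = 43.1 × 0.5299 = 22.840 m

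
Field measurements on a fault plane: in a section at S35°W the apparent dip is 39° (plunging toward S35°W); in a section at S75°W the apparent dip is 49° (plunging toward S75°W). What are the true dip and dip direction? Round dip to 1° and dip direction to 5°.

The two traces are lines in the plane: v₁ = (sin 215°·cos 39°, cos 215°·cos 39°, −sin 39°), v₂ = (sin 255°·cos 49°, cos 255°·cos 49°, −sin 49°).
Cross product v₁ × v₂ gives the pole to the plane: n ∝ (-0.374, -0.062, 0.328).
True dip = arccos(n_z / |n|) = arccos(0.6543) = 49.1°.
The horizontal component of n points toward azimuth atan2(n_x, n_y) = 261°, the dip direction.

true dip 49°, dip direction 260°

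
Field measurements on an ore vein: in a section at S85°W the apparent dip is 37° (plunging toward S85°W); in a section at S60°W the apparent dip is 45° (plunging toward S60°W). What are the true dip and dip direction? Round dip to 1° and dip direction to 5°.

true dip 47°, dip direction 220°

The two traces are lines in the plane: v₁ = (sin 265°·cos 37°, cos 265°·cos 37°, −sin 37°), v₂ = (sin 240°·cos 45°, cos 240°·cos 45°, −sin 45°).
The plane normal is n = v₁ × v₂ ∝ (-0.164, -0.194, 0.239).
tan δ = √(n_x²+n_y²)/n_z = 0.254/0.239, so δ = 46.8°.
Dip direction = azimuth of (n_x, n_y) = atan2(-0.164, -0.194) = 220°.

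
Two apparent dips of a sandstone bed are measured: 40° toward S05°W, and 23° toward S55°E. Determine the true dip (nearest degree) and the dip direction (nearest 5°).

true dip 40°, dip direction 185°

Represent each trace as a vector plunging at its apparent dip toward its trend (east-north-up frame): v₁ = (-0.067, -0.763, -0.643), v₂ = (0.754, -0.528, -0.391).
The plane normal is n = v₁ × v₂ ∝ (-0.041, -0.511, 0.611).
tan δ = √(n_x²+n_y²)/n_z = 0.512/0.611, so δ = 40.0°.
The horizontal component of n points toward azimuth atan2(n_x, n_y) = 185°, the dip direction.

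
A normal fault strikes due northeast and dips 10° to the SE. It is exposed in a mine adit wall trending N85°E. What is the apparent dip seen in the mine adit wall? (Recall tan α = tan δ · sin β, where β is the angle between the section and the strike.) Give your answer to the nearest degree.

The section lies 40° from the strike.
tan(apparent dip) = tan 10° · sin 40° = 0.1133
α = arctan(0.1133) = 6.47°

6°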